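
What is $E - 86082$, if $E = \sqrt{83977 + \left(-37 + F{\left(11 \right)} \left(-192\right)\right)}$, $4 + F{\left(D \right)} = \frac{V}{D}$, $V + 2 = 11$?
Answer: $-86082 + \frac{6 \sqrt{284185}}{11} \approx -85791.0$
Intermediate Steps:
$V = 9$ ($V = -2 + 11 = 9$)
$F{\left(D \right)} = -4 + \frac{9}{D}$
$E = \frac{6 \sqrt{284185}}{11}$ ($E = \sqrt{83977 - \left(37 - \left(-4 + \frac{9}{11}\right) \left(-192\right)\right)} = \sqrt{83977 - - \frac{6313}{11}} = \sqrt{83977 + \left(-37 + \frac{6720}{11}\right)} = \sqrt{83977 + \frac{6313}{11}} = \sqrt{\frac{930060}{11}} = \frac{6 \sqrt{284185}}{11} \approx 290.78$)
$E - 86082 = \frac{6 \sqrt{284185}}{11} - 86082 = -86082 + \frac{6 \sqrt{284185}}{11}$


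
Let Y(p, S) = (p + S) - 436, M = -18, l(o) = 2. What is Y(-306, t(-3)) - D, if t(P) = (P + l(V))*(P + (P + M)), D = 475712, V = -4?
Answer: -476430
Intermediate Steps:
t(P) = (-18 + 2*P)*(2 + P) (t(P) = (P + 2)*(P + (P - 18)) = (2 + P)*(P + (-18 + P)) = (2 + P)*(-18 + 2*P) = (-18 + 2*P)*(2 + P))
Y(p, S) = -436 + S + p (Y(p, S) = (S + p) - 436 = -436 + S + p)
Y(-306, t(-3)) - D = (-436 + (-36 - 14*(-3) + 2*(-3)²) - 306) - 1*475712 = (-436 + (-36 + 42 + 2*9) - 306) - 475712 = (-436 + (-36 + 42 + 18) - 306) - 475712 = (-436 + 24 - 306) - 475712 = -718 - 475712 = -476430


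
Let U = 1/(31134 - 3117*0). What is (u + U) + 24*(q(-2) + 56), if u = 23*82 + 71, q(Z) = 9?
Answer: 109498279/31134 ≈ 3517.0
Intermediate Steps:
u = 1957 (u = 1886 + 71 = 1957)
U = 1/31134 (U = 1/(31134 + 0) = 1/31134 ≈ 3.2119e-5)
(u + U) + 24*(q(-2) + 56) = (1957 + 1/31134) + 24*(9 + 56) = 60929239/31134 + 24*65 = 60929239/31134 + 1560 = 109498279/31134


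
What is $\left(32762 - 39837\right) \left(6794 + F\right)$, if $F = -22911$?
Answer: $114027775$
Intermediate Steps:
$\left(32762 - 39837\right) \left(6794 + F\right) = \left(32762 - 39837\right) \left(6794 - 22911\right) = \left(-7075\right) \left(-16117\right) = 114027775$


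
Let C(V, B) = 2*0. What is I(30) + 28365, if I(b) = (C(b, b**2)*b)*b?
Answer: 28365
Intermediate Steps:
C(V, B) = 0
I(b) = 0 (I(b) = (0*b)*b = 0*b = 0)
I(30) + 28365 = 0 + 28365 = 28365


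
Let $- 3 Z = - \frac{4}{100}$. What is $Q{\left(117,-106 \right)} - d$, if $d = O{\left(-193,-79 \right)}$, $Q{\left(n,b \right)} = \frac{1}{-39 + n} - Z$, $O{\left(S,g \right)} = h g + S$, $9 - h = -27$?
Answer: $\frac{5922149}{1950} \approx 3037.0$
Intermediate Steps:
$h = 36$ ($h = 9 - -27 = 9 + 27 = 36$)
$Z = \frac{1}{75}$ ($Z = - \frac{\left(-4\right) \frac{1}{100}}{3} = \left(- \frac{1}{3}\right) \left(- \frac{1}{25}\right) = \frac{1}{75} \approx 0.013333$)
$O{\left(S,g \right)} = S + 36 g$ ($O{\left(S,g \right)} = 36 g + S = S + 36 g$)
$Q{\left(n,b \right)} = - \frac{1}{75} + \frac{1}{-39 + n}$ ($Q{\left(n,b \right)} = \frac{1}{-39 + n} - \frac{1}{75} = - \frac{1}{75} + \frac{1}{-39 + n}$)
$d = -3037$ ($d = -193 + 36 \left(-79\right) = -193 - 2844 = -3037$)
$Q{\left(117,-106 \right)} - d = \frac{114 - 117}{75 \left(-39 + 117\right)} - -3037 = \frac{114 - 117}{75 \cdot 78} + 3037 = \frac{1}{75} \cdot \frac{1}{78} \left(-3\right) + 3037 = - \frac{1}{1950} + 3037 = \frac{5922149}{1950}$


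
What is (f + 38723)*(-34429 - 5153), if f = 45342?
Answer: -3327460830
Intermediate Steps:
(f + 38723)*(-34429 - 5153) = (45342 + 38723)*(-34429 - 5153) = 84065*(-39582) = -3327460830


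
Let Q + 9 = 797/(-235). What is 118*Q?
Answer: -343616/235 ≈ -1462.2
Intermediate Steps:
Q = -2912/235 (Q = -9 + 797/(-235) = -9 + 797*(-1/235) = -9 - 797/235 = -2912/235 ≈ -12.391)
118*Q = 118*(-2912/235) = -343616/235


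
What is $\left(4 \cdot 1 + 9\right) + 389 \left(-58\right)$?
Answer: $-22549$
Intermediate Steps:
$\left(4 \cdot 1 + 9\right) + 389 \left(-58\right) = \left(4 + 9\right) - 22562 = 13 - 22562 = -22549$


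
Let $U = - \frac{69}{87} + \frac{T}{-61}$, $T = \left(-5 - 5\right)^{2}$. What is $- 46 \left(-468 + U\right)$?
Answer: $\frac{38280970}{1769} \approx 21640.0$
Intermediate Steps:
$T = 100$ ($T = \left(-10\right)^{2} = 100$)
$U = - \frac{4303}{1769}$ ($U = - \frac{69}{87} + \frac{100}{-61} = \left(-69\right) \frac{1}{87} + 100 \left(- \frac{1}{61}\right) = - \frac{23}{29} - \frac{100}{61} = - \frac{4303}{1769} \approx -2.4324$)
$- 46 \left(-468 + U\right) = - 46 \left(-468 - \frac{4303}{1769}\right) = \left(-46\right) \left(- \frac{832195}{1769}\right) = \frac{38280970}{1769}$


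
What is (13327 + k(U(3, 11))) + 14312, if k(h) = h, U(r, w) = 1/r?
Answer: 82918/3 ≈ 27639.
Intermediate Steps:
U(r, w) = 1/r
(13327 + k(U(3, 11))) + 14312 = (13327 + 1/3) + 14312 = 39982/3 + 14312 = 82918/3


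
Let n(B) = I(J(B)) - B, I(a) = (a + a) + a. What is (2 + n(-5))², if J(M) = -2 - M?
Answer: 256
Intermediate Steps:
I(a) = 3*a (I(a) = 2*a + a = 3*a)
n(B) = -6 - 4*B (n(B) = 3*(-2 - B) - B = (-6 - 3*B) - B = -6 - 4*B)
(2 + n(-5))² = (2 + (-6 - 4*(-5)))² = (2 + (-6 + 20))² = (2 + 14)² = 16² = 256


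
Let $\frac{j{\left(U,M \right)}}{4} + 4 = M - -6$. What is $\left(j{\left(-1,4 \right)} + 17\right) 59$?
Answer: $2419$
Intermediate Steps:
$j{\left(U,M \right)} = 8 + 4 M$ ($j{\left(U,M \right)} = -16 + 4 \left(M - -6\right) = -16 + 4 \left(M + 6\right) = -16 + 4 \left(6 + M\right) = -16 + \left(24 + 4 M\right) = 8 + 4 M$)
$\left(j{\left(-1,4 \right)} + 17\right) 59 = \left(\left(8 + 4 \cdot 4\right) + 17\right) 59 = \left(\left(8 + 16\right) + 17\right) 59 = \left(24 + 17\right) 59 = 41 \cdot 59 = 2419$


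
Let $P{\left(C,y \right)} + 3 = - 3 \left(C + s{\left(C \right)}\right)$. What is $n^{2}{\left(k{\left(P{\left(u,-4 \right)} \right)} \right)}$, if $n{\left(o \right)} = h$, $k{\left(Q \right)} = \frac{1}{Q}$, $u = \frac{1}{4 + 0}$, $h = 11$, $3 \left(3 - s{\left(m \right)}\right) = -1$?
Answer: $121$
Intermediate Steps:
$s{\left(m \right)} = \frac{10}{3}$ ($s{\left(m \right)} = 3 - - \frac{1}{3} = 3 + \frac{1}{3} = \frac{10}{3}$)
$u = \frac{1}{4} \approx 0.25$
$P{\left(C,y \right)} = -13 - 3 C$ ($P{\left(C,y \right)} = -3 - 3 \left(C + \frac{10}{3}\right) = -3 - 3 \left(\frac{10}{3} + C\right) = -3 - \left(10 + 3 C\right) = -13 - 3 C$)
$n{\left(o \right)} = 11$
$n^{2}{\left(k{\left(P{\left(u,-4 \right)} \right)} \right)} = 11^{2} = 121$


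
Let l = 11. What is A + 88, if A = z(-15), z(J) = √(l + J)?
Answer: 88 + 2*I ≈ 88.0 + 2.0*I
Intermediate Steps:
z(J) = √(11 + J)
A = 2*I (A = √(11 - 15) = √(-4) = 2*I ≈ 2.0*I)
A + 88 = 2*I + 88 = 88 + 2*I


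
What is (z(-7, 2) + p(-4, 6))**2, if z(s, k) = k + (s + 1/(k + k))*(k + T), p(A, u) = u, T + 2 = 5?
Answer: 10609/16 ≈ 663.06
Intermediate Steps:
T = 3 (T = -2 + 5 = 3)
z(s, k) = k + (3 + k)*(s + 1/(2*k)) (z(s, k) = k + (s + 1/(k + k))*(k + 3) = k + (s + 1/(2*k))*(3 + k) = k + (3 + k)*(s + 1/(2*k)))
(z(-7, 2) + p(-4, 6))**2 = ((1/2 + 2 + 3*(-7) + (3/2)/2 + 2*(-7)) + 6)**2 = ((1/2 + 2 - 21 + (3/2)*(1/2) - 14) + 6)**2 = ((1/2 + 2 - 21 + 3/4 - 14) + 6)**2 = (-127/4 + 6)**2 = (-103/4)**2 = 10609/16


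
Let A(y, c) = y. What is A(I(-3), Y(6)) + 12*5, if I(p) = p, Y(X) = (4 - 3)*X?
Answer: 57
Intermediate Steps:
Y(X) = X (Y(X) = 1*X = X)
A(I(-3), Y(6)) + 12*5 = -3 + 12*5 = -3 + 60 = 57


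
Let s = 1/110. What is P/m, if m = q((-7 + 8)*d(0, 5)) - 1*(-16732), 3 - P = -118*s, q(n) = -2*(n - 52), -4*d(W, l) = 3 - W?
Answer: 448/1852125 ≈ 0.00024188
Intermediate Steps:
d(W, l) = -¾ + W/4 (d(W, l) = -(3 - W)/4 = -¾ + W/4)
q(n) = 104 - 2*n (q(n) = -2*(-52 + n) = 104 - 2*n)
s = 1/110 ≈ 0.0090909
P = 224/55 (P = 3 - (-118)/110 = 3 - 1*(-59/55) = 3 + 59/55 = 224/55 ≈ 4.0727)
m = 33675/2 (m = (104 - 2*(-7 + 8)*(-¾ + (¼)*0)) - 1*(-16732) = (104 - 2*(-¾ + 0)) + 16732 = (104 - 2*(-3)/4) + 16732 = (104 - 2*(-¾)) + 16732 = (104 + 3/2) + 16732 = 211/2 + 16732 = 33675/2 ≈ 16838.)
P/m = 224/(55*(33675/2)) = (224/55)*(2/33675) = 448/1852125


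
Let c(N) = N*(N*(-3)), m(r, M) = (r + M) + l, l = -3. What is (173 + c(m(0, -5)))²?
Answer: 361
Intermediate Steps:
m(r, M) = -3 + M + r (m(r, M) = (r + M) - 3 = (M + r) - 3 = -3 + M + r)
c(N) = -3*N² (c(N) = N*(-3*N) = -3*N²)
(173 + c(m(0, -5)))² = (173 - 3*(-3 - 5 + 0)²)² = (173 - 3*(-8)²)² = (173 - 3*64)² = (173 - 192)² = (-19)² = 361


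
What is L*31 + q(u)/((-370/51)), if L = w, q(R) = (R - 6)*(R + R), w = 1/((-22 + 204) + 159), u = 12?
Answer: -40207/2035 ≈ -19.758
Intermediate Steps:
w = 1/341 (w = 1/(182 + 159) = 1/341 ≈ 0.0029326)
q(R) = 2*R*(-6 + R) (q(R) = (-6 + R)*(2*R) = 2*R*(-6 + R))
L = 1/341 ≈ 0.0029326
L*31 + q(u)/((-370/51)) = (1/341)*31 + (2*12*(-6 + 12))/((-370/51)) = 1/11 + (2*12*6)/((-370*1/51)) = 1/11 + 144/(-370/51) = 1/11 + 144*(-51/370) = 1/11 - 3672/185 = -40207/2035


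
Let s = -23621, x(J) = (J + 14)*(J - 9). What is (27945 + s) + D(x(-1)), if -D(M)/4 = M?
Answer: 4844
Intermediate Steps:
x(J) = (-9 + J)*(14 + J) (x(J) = (14 + J)*(-9 + J) = (-9 + J)*(14 + J))
D(M) = -4*M
(27945 + s) + D(x(-1)) = (27945 - 23621) - 4*(-126 + (-1)² + 5*(-1)) = 4324 - 4*(-126 + 1 - 5) = 4324 - 4*(-130) = 4324 + 520 = 4844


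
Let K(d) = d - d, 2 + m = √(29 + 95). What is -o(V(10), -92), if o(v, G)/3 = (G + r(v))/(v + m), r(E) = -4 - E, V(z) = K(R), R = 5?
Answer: 24/5 + 24*√31/5 ≈ 31.525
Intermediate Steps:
m = -2 + 2*√31 (m = -2 + √(29 + 95) = -2 + √124 = -2 + 2*√31 ≈ 9.1355)
K(d) = 0
V(z) = 0
o(v, G) = 3*(-4 + G - v)/(-2 + v + 2*√31) (o(v, G) = 3*((G + (-4 - v))/(v + (-2 + 2*√31))) = 3*((-4 + G - v)/(-2 + v + 2*√31)) = 3*(-4 + G - v)/(-2 + v + 2*√31))
-o(V(10), -92) = -3*(-4 - 92 - 1*0)/(-2 + 0 + 2*√31) = -3*(-4 - 92 + 0)/(-2 + 2*√31) = -3*(-96)/(-2 + 2*√31) = -(-288)/(-2 + 2*√31) = 288/(-2 + 2*√31)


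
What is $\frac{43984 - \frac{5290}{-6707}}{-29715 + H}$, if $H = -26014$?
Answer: $- \frac{295005978}{373774403} \approx -0.78926$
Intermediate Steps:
$\frac{43984 - \frac{5290}{-6707}}{-29715 + H} = \frac{43984 - \frac{5290}{-6707}}{-29715 - 26014} = \frac{43984 - - \frac{5290}{6707}}{-55729} = \left(43984 + \frac{5290}{6707}\right) \left(- \frac{1}{55729}\right) = \frac{295005978}{6707} \left(- \frac{1}{55729}\right) = - \frac{295005978}{373774403}$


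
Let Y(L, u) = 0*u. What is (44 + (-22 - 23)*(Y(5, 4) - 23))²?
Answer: 1164241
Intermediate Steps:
Y(L, u) = 0
(44 + (-22 - 23)*(Y(5, 4) - 23))² = (44 + (-22 - 23)*(0 - 23))² = (44 - 45*(-23))² = (44 + 1035)² = 1079² = 1164241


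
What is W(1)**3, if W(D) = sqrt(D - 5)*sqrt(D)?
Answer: -8*I ≈ -8.0*I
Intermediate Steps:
W(D) = sqrt(D)*sqrt(-5 + D) (W(D) = sqrt(-5 + D)*sqrt(D) = sqrt(D)*sqrt(-5 + D))
W(1)**3 = (sqrt(1)*sqrt(-5 + 1))**3 = (1*sqrt(-4))**3 = (1*(2*I))**3 = (2*I)**3 = -8*I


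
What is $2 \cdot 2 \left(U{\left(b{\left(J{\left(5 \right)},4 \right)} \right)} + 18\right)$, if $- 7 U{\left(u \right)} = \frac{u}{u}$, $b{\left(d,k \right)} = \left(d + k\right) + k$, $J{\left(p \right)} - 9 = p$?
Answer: $\frac{500}{7} \approx 71.429$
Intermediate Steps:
$J{\left(p \right)} = 9 + p$
$b{\left(d,k \right)} = d + 2 k$
$U{\left(u \right)} = - \frac{1}{7}$ ($U{\left(u \right)} = - \frac{u \frac{1}{u}}{7} = \left(- \frac{1}{7}\right) 1 = - \frac{1}{7}$)
$2 \cdot 2 \left(U{\left(b{\left(J{\left(5 \right)},4 \right)} \right)} + 18\right) = 2 \cdot 2 \left(- \frac{1}{7} + 18\right) = 4 \cdot \frac{125}{7} = \frac{500}{7}$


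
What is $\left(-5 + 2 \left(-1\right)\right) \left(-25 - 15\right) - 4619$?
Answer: $-4339$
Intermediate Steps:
$\left(-5 + 2 \left(-1\right)\right) \left(-25 - 15\right) - 4619 = \left(-5 - 2\right) \left(-40\right) - 4619 = \left(-7\right) \left(-40\right) - 4619 = 280 - 4619 = -4339$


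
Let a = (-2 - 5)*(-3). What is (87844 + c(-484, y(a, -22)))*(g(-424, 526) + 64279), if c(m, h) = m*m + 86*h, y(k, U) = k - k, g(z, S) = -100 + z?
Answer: 20535485500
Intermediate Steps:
a = 21 (a = -7*(-3) = 21)
y(k, U) = 0
c(m, h) = m² + 86*h
(87844 + c(-484, y(a, -22)))*(g(-424, 526) + 64279) = (87844 + ((-484)² + 86*0))*((-100 - 424) + 64279) = (87844 + (234256 + 0))*(-524 + 64279) = (87844 + 234256)*63755 = 322100*63755 = 20535485500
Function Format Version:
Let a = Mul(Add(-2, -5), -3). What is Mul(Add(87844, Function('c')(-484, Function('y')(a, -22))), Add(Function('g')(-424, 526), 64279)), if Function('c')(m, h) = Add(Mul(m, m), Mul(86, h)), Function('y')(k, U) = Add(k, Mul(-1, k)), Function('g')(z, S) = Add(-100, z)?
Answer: 20535485500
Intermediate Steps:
a = 21 (a = Mul(-7, -3) = 21)
Function('y')(k, U) = 0
Function('c')(m, h) = Add(Pow(m, 2), Mul(86, h))
Mul(Add(87844, Function('c')(-484, Function('y')(a, -22))), Add(Function('g')(-424, 526), 64279)) = Mul(Add(87844, Add(Pow(-484, 2), Mul(86, 0))), Add(Add(-100, -424), 64279)) = Mul(Add(87844, Add(234256, 0)), Add(-524, 64279)) = Mul(Add(87844, 234256), 63755) = Mul(322100, 63755) = 20535485500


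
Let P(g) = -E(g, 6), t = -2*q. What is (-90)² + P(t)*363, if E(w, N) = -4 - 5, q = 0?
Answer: 11367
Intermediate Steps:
E(w, N) = -9
t = 0 (t = -2*0 = 0)
P(g) = 9 (P(g) = -1*(-9) = 9)
(-90)² + P(t)*363 = (-90)² + 9*363 = 8100 + 3267 = 11367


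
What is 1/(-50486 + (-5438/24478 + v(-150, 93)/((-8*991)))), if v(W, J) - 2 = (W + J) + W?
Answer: -97030792/4898715612149 ≈ -1.9807e-5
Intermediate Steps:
v(W, J) = 2 + J + 2*W (v(W, J) = 2 + ((W + J) + W) = 2 + ((J + W) + W) = 2 + (J + 2*W) = 2 + J + 2*W)
1/(-50486 + (-5438/24478 + v(-150, 93)/((-8*991)))) = 1/(-50486 + (-5438/24478 + (2 + 93 + 2*(-150))/((-8*991)))) = 1/(-50486 + (-5438*1/24478 + (2 + 93 - 300)/(-7928))) = 1/(-50486 + (-2719/12239 - 205*(-1/7928))) = 1/(-50486 + (-2719/12239 + 205/7928)) = 1/(-50486 - 19047237/97030792) = 1/(-4898715612149/97030792) = -97030792/4898715612149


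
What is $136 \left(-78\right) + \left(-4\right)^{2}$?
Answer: $-10592$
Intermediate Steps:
$136 \left(-78\right) + \left(-4\right)^{2} = -10608 + 16 = -10592$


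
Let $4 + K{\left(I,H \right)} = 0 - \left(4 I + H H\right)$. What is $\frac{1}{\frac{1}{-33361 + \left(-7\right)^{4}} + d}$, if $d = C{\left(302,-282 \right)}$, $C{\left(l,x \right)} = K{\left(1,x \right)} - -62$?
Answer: $- \frac{30960}{2460391201} \approx -1.2583 \cdot 10^{-5}$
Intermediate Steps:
$K{\left(I,H \right)} = -4 - H^{2} - 4 I$ ($K{\left(I,H \right)} = -4 + \left(0 - \left(4 I + H H\right)\right) = -4 + \left(0 - \left(4 I + H^{2}\right)\right) = -4 + \left(0 - \left(H^{2} + 4 I\right)\right) = -4 - \left(H^{2} + 4 I\right) = -4 - H^{2} - 4 I$)
$C{\left(l,x \right)} = 54 - x^{2}$ ($C{\left(l,x \right)} = \left(-4 - x^{2} - 4\right) - -62 = \left(-4 - x^{2} - 4\right) + 62 = \left(-8 - x^{2}\right) + 62 = 54 - x^{2}$)
$d = -79470$ ($d = 54 - \left(-282\right)^{2} = 54 - 79524 = -79470$)
$\frac{1}{\frac{1}{-33361 + \left(-7\right)^{4}} + d} = \frac{1}{\frac{1}{-33361 + \left(-7\right)^{4}} - 79470} = \frac{1}{\frac{1}{-33361 + 2401} - 79470} = \frac{1}{\frac{1}{-30960} - 79470} = \frac{1}{- \frac{1}{30960} - 79470} = \frac{1}{- \frac{2460391201}{30960}} = - \frac{30960}{2460391201}$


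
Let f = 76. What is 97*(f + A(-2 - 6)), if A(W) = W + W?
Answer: 5820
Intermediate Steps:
A(W) = 2*W
97*(f + A(-2 - 6)) = 97*(76 + 2*(-2 - 6)) = 97*(76 + 2*(-8)) = 97*(76 - 16) = 97*60 = 5820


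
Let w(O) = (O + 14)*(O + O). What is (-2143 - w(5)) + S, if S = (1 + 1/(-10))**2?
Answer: -233219/100 ≈ -2332.2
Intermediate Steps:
w(O) = 2*O*(14 + O) (w(O) = (14 + O)*(2*O) = 2*O*(14 + O))
S = 81/100 (S = (1 + 1*(-1/10))**2 = (1 - 1/10)**2 = (9/10)**2 = 81/100 ≈ 0.81000)
(-2143 - w(5)) + S = (-2143 - 2*5*(14 + 5)) + 81/100 = (-2143 - 2*5*19) + 81/100 = (-2143 - 1*190) + 81/100 = (-2143 - 190) + 81/100 = -2333 + 81/100 = -233219/100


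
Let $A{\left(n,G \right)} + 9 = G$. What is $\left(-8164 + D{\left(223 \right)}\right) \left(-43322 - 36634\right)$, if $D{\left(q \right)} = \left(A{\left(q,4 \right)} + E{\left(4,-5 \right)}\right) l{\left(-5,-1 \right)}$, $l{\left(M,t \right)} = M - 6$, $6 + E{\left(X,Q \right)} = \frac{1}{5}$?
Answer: $\frac{3216310056}{5} \approx 6.4326 \cdot 10^{8}$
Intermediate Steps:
$A{\left(n,G \right)} = -9 + G$
$E{\left(X,Q \right)} = - \frac{29}{5}$ ($E{\left(X,Q \right)} = -6 + \frac{1}{5} = - \frac{29}{5}$)
$l{\left(M,t \right)} = -6 + M$ ($l{\left(M,t \right)} = M - 6 = -6 + M$)
$D{\left(q \right)} = \frac{594}{5}$ ($D{\left(q \right)} = \left(\left(-9 + 4\right) - \frac{29}{5}\right) \left(-6 - 5\right) = \left(-5 - \frac{29}{5}\right) \left(-11\right) = \left(- \frac{54}{5}\right) \left(-11\right) = \frac{594}{5}$)
$\left(-8164 + D{\left(223 \right)}\right) \left(-43322 - 36634\right) = \left(-8164 + \frac{594}{5}\right) \left(-43322 - 36634\right) = \left(- \frac{40226}{5}\right) \left(-79956\right) = \frac{3216310056}{5}$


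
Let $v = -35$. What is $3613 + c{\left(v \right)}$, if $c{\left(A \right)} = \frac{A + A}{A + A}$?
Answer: $3614$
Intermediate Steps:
$c{\left(A \right)} = 1$ ($c{\left(A \right)} = \frac{2 A}{2 A} = 2 A \frac{1}{2 A} = 1$)
$3613 + c{\left(v \right)} = 3613 + 1 = 3614$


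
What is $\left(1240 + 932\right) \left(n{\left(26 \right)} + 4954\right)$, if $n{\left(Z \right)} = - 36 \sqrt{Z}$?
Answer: $10760088 - 78192 \sqrt{26} \approx 1.0361 \cdot 10^{7}$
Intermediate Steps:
$\left(1240 + 932\right) \left(n{\left(26 \right)} + 4954\right) = \left(1240 + 932\right) \left(- 36 \sqrt{26} + 4954\right) = 2172 \left(4954 - 36 \sqrt{26}\right) = 10760088 - 78192 \sqrt{26}$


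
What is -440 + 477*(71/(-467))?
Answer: -239347/467 ≈ -512.52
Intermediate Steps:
-440 + 477*(71/(-467)) = -440 + 477*(71*(-1/467)) = -440 + 477*(-71/467) = -440 - 33867/467 = -239347/467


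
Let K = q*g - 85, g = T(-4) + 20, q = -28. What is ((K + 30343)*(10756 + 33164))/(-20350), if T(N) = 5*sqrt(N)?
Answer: -130433616/2035 + 245952*I/407 ≈ -64095.0 + 604.3*I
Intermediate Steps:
g = 20 + 10*I (g = 5*sqrt(-4) + 20 = 5*(2*I) + 20 = 10*I + 20 = 20 + 10*I ≈ 20.0 + 10.0*I)
K = -645 - 280*I (K = -28*(20 + 10*I) - 85 = (-560 - 280*I) - 85 = -645 - 280*I ≈ -645.0 - 280.0*I)
((K + 30343)*(10756 + 33164))/(-20350) = (((-645 - 280*I) + 30343)*(10756 + 33164))/(-20350) = ((29698 - 280*I)*43920)*(-1/20350) = (1304336160 - 12297600*I)*(-1/20350) = -130433616/2035 + 245952*I/407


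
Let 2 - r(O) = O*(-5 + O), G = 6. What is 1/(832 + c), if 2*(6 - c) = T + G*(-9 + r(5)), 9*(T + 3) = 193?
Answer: 9/7648 ≈ 0.0011768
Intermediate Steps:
T = 166/9 (T = -3 + (1/9)*193 = -3 + 193/9 = 166/9 ≈ 18.444)
r(O) = 2 - O*(-5 + O)
c = 160/9 (c = 6 - (166/9 + 6*(-9 + (2 - 1*5**2 + 5*5)))/2 = 6 - (166/9 + 6*(-9 + (2 - 1*25 + 25)))/2 = 6 - (166/9 + 6*(-9 + (2 - 25 + 25)))/2 = 6 - (166/9 + 6*(-9 + 2))/2 = 6 - (166/9 + 6*(-7))/2 = 6 - (166/9 - 42)/2 = 6 - 1/2*(-212/9) = 6 + 106/9 = 160/9 ≈ 17.778)
1/(832 + c) = 1/(832 + 160/9) = 1/(7648/9) = 9/7648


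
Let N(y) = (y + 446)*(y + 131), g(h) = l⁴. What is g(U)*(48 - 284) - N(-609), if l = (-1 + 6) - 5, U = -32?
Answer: -77914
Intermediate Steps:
l = 0 (l = 5 - 5 = 0)
g(h) = 0 (g(h) = 0⁴ = 0)
N(y) = (131 + y)*(446 + y) (N(y) = (446 + y)*(131 + y) = (131 + y)*(446 + y))
g(U)*(48 - 284) - N(-609) = 0*(48 - 284) - (58426 + (-609)² + 577*(-609)) = 0*(-236) - (58426 + 370881 - 351393) = 0 - 1*77914 = 0 - 77914 = -77914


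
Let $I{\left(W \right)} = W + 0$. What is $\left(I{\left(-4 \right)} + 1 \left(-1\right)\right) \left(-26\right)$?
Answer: $130$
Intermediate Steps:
$I{\left(W \right)} = W$
$\left(I{\left(-4 \right)} + 1 \left(-1\right)\right) \left(-26\right) = \left(-4 + 1 \left(-1\right)\right) \left(-26\right) = \left(-4 - 1\right) \left(-26\right) = \left(-5\right) \left(-26\right) = 130$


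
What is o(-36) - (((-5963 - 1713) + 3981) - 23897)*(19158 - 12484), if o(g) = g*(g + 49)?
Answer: 184148540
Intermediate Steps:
o(g) = g*(49 + g)
o(-36) - (((-5963 - 1713) + 3981) - 23897)*(19158 - 12484) = -36*(49 - 36) - (((-5963 - 1713) + 3981) - 23897)*(19158 - 12484) = -36*13 - ((-7676 + 3981) - 23897)*6674 = -468 - (-3695 - 23897)*6674 = -468 - (-27592)*6674 = -468 - 1*(-184149008) = -468 + 184149008 = 184148540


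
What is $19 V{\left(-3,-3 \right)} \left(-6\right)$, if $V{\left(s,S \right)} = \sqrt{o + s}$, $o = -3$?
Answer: $- 114 i \sqrt{6} \approx - 279.24 i$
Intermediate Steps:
$V{\left(s,S \right)} = \sqrt{-3 + s}$
$19 V{\left(-3,-3 \right)} \left(-6\right) = 19 \sqrt{-3 - 3} \left(-6\right) = 19 \sqrt{-6} \left(-6\right) = 19 i \sqrt{6} \left(-6\right) = - 114 i \sqrt{6}$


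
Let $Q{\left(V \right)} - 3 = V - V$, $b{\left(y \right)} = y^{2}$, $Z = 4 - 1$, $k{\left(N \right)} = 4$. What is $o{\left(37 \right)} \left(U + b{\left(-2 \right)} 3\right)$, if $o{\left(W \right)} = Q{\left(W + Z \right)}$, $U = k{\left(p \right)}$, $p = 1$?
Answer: $48$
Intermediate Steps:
$U = 4$
$Z = 3$ ($Z = 4 - 1 = 3$)
$Q{\left(V \right)} = 3$ ($Q{\left(V \right)} = 3 + \left(V - V\right) = 3 + 0 = 3$)
$o{\left(W \right)} = 3$
$o{\left(37 \right)} \left(U + b{\left(-2 \right)} 3\right) = 3 \left(4 + \left(-2\right)^{2} \cdot 3\right) = 3 \left(4 + 4 \cdot 3\right) = 3 \left(4 + 12\right) = 3 \cdot 16 = 48$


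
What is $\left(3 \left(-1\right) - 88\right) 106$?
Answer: $-9646$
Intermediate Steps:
$\left(3 \left(-1\right) - 88\right) 106 = \left(-3 - 88\right) 106 = \left(-91\right) 106 = -9646$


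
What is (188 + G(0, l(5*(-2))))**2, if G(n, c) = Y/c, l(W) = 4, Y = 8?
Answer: 36100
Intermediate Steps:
G(n, c) = 8/c
(188 + G(0, l(5*(-2))))**2 = (188 + 8/4)**2 = (188 + 8*(1/4))**2 = (188 + 2)**2 = 190**2 = 36100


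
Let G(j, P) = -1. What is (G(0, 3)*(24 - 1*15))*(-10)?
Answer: 90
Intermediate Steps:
(G(0, 3)*(24 - 1*15))*(-10) = -(24 - 1*15)*(-10) = -(24 - 15)*(-10) = -1*9*(-10) = -9*(-10) = 90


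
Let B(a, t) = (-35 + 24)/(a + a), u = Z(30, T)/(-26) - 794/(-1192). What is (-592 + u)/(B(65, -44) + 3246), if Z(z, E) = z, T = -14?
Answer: -22952975/125746762 ≈ -0.18253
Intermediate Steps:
u = -3779/7748 (u = 30/(-26) - 794/(-1192) = 30*(-1/26) - 794*(-1/1192) = -15/13 + 397/596 = -3779/7748 ≈ -0.48774)
B(a, t) = -11/(2*a) (B(a, t) = -11*1/(2*a) = -11/(2*a))
(-592 + u)/(B(65, -44) + 3246) = (-592 - 3779/7748)/(-11/2/65 + 3246) = -4590595/(7748*(-11/2*1/65 + 3246)) = -4590595/(7748*(-11/130 + 3246)) = -4590595/(7748*421969/130) = -4590595/7748*130/421969 = -22952975/125746762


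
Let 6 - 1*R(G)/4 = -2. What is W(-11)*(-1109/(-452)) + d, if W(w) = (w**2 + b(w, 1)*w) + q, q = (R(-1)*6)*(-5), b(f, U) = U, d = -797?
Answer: -651447/226 ≈ -2882.5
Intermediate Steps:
R(G) = 32 (R(G) = 24 - 4*(-2) = 24 + 8 = 32)
q = -960 (q = (32*6)*(-5) = 192*(-5) = -960)
W(w) = -960 + w + w**2 (W(w) = (w**2 + 1*w) - 960 = (w**2 + w) - 960 = (w + w**2) - 960 = -960 + w + w**2)
W(-11)*(-1109/(-452)) + d = (-960 - 11 + (-11)**2)*(-1109/(-452)) - 797 = (-960 - 11 + 121)*(-1109*(-1/452)) - 797 = -850*1109/452 - 797 = -471325/226 - 797 = -651447/226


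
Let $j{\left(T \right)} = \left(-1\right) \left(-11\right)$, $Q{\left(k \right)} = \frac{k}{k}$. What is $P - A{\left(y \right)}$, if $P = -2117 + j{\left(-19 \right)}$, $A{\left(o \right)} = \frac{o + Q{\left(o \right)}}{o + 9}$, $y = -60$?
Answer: $- \frac{107465}{51} \approx -2107.2$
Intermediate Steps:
$Q{\left(k \right)} = 1$
$j{\left(T \right)} = 11$
$A{\left(o \right)} = \frac{1 + o}{9 + o}$ ($A{\left(o \right)} = \frac{o + 1}{o + 9} = \frac{1 + o}{9 + o}$)
$P = -2106$ ($P = -2117 + 11 = -2106$)
$P - A{\left(y \right)} = -2106 - \frac{1 - 60}{9 - 60} = -2106 - \frac{1}{-51} \left(-59\right) = -2106 - \left(- \frac{1}{51}\right) \left(-59\right) = -2106 - \frac{59}{51} = - \frac{107465}{51}$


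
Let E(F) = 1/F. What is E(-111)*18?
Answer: -6/37 ≈ -0.16216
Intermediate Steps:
E(-111)*18 = 18/(-111) = -1/111*18 = -6/37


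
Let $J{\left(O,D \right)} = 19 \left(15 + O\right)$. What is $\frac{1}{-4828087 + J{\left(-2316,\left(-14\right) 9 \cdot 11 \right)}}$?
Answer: $- \frac{1}{4871806} \approx -2.0526 \cdot 10^{-7}$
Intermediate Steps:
$J{\left(O,D \right)} = 285 + 19 O$
$\frac{1}{-4828087 + J{\left(-2316,\left(-14\right) 9 \cdot 11 \right)}} = \frac{1}{-4828087 + \left(285 + 19 \left(-2316\right)\right)} = \frac{1}{-4828087 + \left(285 - 44004\right)} = \frac{1}{-4828087 - 43719} = \frac{1}{-4871806} = - \frac{1}{4871806}$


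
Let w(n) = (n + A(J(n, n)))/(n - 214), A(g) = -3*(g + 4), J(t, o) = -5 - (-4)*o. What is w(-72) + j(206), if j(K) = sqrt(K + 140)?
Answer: -795/286 + sqrt(346) ≈ 15.821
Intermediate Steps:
J(t, o) = -5 + 4*o
A(g) = -12 - 3*g (A(g) = -3*(4 + g) = -12 - 3*g)
j(K) = sqrt(140 + K)
w(n) = (3 - 11*n)/(-214 + n) (w(n) = (n + (-12 - 3*(-5 + 4*n)))/(n - 214) = (n + (-12 + (15 - 12*n)))/(-214 + n) = (n + (3 - 12*n))/(-214 + n) = (3 - 11*n)/(-214 + n))
w(-72) + j(206) = (3 - 11*(-72))/(-214 - 72) + sqrt(140 + 206) = (3 + 792)/(-286) + sqrt(346) = -1/286*795 + sqrt(346) = -795/286 + sqrt(346)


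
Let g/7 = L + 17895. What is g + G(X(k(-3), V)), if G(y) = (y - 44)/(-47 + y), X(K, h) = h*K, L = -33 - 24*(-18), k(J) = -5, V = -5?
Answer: 2817295/22 ≈ 1.2806e+5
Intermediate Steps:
L = 399 (L = -33 + 432 = 399)
X(K, h) = K*h
G(y) = (-44 + y)/(-47 + y)
g = 128058 (g = 7*(399 + 17895) = 7*18294 = 128058)
g + G(X(k(-3), V)) = 128058 + (-44 - 5*(-5))/(-47 - 5*(-5)) = 128058 + (-44 + 25)/(-47 + 25) = 128058 - 19/(-22) = 128058 - 1/22*(-19) = 128058 + 19/22 = 2817295/22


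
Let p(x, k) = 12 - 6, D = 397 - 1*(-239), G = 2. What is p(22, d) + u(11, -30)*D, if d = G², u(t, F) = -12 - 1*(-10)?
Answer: -1266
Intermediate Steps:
u(t, F) = -2 (u(t, F) = -12 + 10 = -2)
D = 636 (D = 397 + 239 = 636)
d = 4 (d = 2² = 4)
p(x, k) = 6
p(22, d) + u(11, -30)*D = 6 - 2*636 = 6 - 1272 = -1266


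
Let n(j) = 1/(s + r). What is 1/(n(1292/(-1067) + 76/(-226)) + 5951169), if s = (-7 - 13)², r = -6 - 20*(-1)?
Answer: 414/2463783967 ≈ 1.6803e-7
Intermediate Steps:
r = 14 (r = -6 + 20 = 14)
s = 400 (s = (-20)² = 400)
n(j) = 1/414 (n(j) = 1/(400 + 14) = 1/414)
1/(n(1292/(-1067) + 76/(-226)) + 5951169) = 1/(1/414 + 5951169) = 1/(2463783967/414) = 414/2463783967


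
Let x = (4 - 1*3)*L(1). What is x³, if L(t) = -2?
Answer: -8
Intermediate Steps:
x = -2 (x = (4 - 1*3)*(-2) = (4 - 3)*(-2) = 1*(-2) = -2)
x³ = (-2)³ = -8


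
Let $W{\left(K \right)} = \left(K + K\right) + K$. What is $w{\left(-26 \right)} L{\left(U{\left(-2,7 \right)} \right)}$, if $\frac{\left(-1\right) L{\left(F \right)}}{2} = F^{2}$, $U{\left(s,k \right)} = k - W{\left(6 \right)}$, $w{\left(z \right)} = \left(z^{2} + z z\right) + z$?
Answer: $-320892$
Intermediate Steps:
$W{\left(K \right)} = 3 K$ ($W{\left(K \right)} = 2 K + K = 3 K$)
$w{\left(z \right)} = z + 2 z^{2}$ ($w{\left(z \right)} = \left(z^{2} + z^{2}\right) + z = 2 z^{2} + z = z + 2 z^{2}$)
$U{\left(s,k \right)} = -18 + k$ ($U{\left(s,k \right)} = k - 3 \cdot 6 = k - 18 = -18 + k$)
$L{\left(F \right)} = - 2 F^{2}$
$w{\left(-26 \right)} L{\left(U{\left(-2,7 \right)} \right)} = - 26 \left(1 + 2 \left(-26\right)\right) \left(- 2 \left(-18 + 7\right)^{2}\right) = - 26 \left(1 - 52\right) \left(- 2 \left(-11\right)^{2}\right) = \left(-26\right) \left(-51\right) \left(\left(-2\right) 121\right) = 1326 \left(-242\right) = -320892$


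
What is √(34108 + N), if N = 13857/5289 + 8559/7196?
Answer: 5*√54902445568057997/6343274 ≈ 184.69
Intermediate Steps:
N = 48327841/12686548 (N = 13857*(1/5289) + 8559*(1/7196) = 4619/1763 + 8559/7196 = 48327841/12686548 ≈ 3.8094)
√(34108 + N) = √(34108 + 48327841/12686548) = √(432761107025/12686548) = 5*√54902445568057997/6343274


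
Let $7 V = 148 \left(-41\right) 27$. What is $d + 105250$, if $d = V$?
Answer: $\frac{572914}{7} \approx 81845.0$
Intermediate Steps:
$V = - \frac{163836}{7}$ ($V = \frac{148 \left(-41\right) 27}{7} = \frac{\left(-6068\right) 27}{7} = \frac{1}{7} \left(-163836\right) = - \frac{163836}{7} \approx -23405.0$)
$d = - \frac{163836}{7} \approx -23405.0$
$d + 105250 = - \frac{163836}{7} + 105250 = \frac{572914}{7}$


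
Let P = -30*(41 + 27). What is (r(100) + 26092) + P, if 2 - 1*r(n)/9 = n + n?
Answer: 22270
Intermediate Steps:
P = -2040 (P = -30*68 = -2040)
r(n) = 18 - 18*n (r(n) = 18 - 9*(n + n) = 18 - 18*n)
(r(100) + 26092) + P = ((18 - 18*100) + 26092) - 2040 = ((18 - 1800) + 26092) - 2040 = (-1782 + 26092) - 2040 = 24310 - 2040 = 22270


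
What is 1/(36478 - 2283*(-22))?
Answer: 1/86704 ≈ 1.1533e-5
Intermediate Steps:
1/(36478 - 2283*(-22)) = 1/(36478 + 50226) = 1/86704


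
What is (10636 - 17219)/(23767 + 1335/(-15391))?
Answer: -101318953/365796562 ≈ -0.27698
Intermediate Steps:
(10636 - 17219)/(23767 + 1335/(-15391)) = -6583/(23767 + 1335*(-1/15391)) = -6583/(23767 - 1335/15391) = -6583/365796562/15391 = -6583*15391/365796562 = -101318953/365796562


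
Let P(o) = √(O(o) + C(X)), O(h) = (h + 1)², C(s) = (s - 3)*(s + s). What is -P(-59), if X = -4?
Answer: -6*√95 ≈ -58.481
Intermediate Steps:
C(s) = 2*s*(-3 + s) (C(s) = (-3 + s)*(2*s) = 2*s*(-3 + s))
O(h) = (1 + h)²
P(o) = √(56 + (1 + o)²) (P(o) = √((1 + o)² + 2*(-4)*(-3 - 4)) = √((1 + o)² + 2*(-4)*(-7)) = √((1 + o)² + 56) = √(56 + (1 + o)²))
-P(-59) = -√(56 + (1 - 59)²) = -√(56 + (-58)²) = -√(56 + 3364) = -√3420 = -6*√95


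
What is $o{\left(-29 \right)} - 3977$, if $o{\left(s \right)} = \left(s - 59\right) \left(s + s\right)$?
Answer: $1127$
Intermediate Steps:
$o{\left(s \right)} = 2 s \left(-59 + s\right)$ ($o{\left(s \right)} = \left(-59 + s\right) 2 s = 2 s \left(-59 + s\right)$)
$o{\left(-29 \right)} - 3977 = 2 \left(-29\right) \left(-59 - 29\right) - 3977 = 2 \left(-29\right) \left(-88\right) - 3977 = 5104 - 3977 = 1127$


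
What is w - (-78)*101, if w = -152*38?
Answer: 2102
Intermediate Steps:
w = -5776
w - (-78)*101 = -5776 - (-78)*101 = -5776 - 1*(-7878) = -5776 + 7878 = 2102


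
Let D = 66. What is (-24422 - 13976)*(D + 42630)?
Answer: -1639441008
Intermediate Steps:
(-24422 - 13976)*(D + 42630) = (-24422 - 13976)*(66 + 42630) = -38398*42696 = -1639441008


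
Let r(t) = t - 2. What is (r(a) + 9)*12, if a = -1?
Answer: 72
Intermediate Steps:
r(t) = -2 + t
(r(a) + 9)*12 = ((-2 - 1) + 9)*12 = (-3 + 9)*12 = 6*12 = 72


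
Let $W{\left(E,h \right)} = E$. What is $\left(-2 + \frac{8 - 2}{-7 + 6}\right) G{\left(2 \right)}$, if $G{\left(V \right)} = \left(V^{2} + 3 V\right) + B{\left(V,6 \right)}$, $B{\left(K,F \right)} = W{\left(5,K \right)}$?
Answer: $-120$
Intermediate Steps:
$B{\left(K,F \right)} = 5$
$G{\left(V \right)} = 5 + V^{2} + 3 V$ ($G{\left(V \right)} = \left(V^{2} + 3 V\right) + 5 = 5 + V^{2} + 3 V$)
$\left(-2 + \frac{8 - 2}{-7 + 6}\right) G{\left(2 \right)} = \left(-2 + \frac{8 - 2}{-7 + 6}\right) \left(5 + 2^{2} + 3 \cdot 2\right) = \left(-2 + \frac{6}{-1}\right) \left(5 + 4 + 6\right) = \left(-2 + 6 \left(-1\right)\right) 15 = \left(-2 - 6\right) 15 = \left(-8\right) 15 = -120$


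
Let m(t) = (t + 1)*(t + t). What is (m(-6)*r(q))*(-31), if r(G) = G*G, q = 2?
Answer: -7440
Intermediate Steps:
r(G) = G²
m(t) = 2*t*(1 + t) (m(t) = (1 + t)*(2*t) = 2*t*(1 + t))
(m(-6)*r(q))*(-31) = ((2*(-6)*(1 - 6))*2²)*(-31) = ((2*(-6)*(-5))*4)*(-31) = (60*4)*(-31) = 240*(-31) = -7440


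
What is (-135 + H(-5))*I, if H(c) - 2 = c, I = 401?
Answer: -55338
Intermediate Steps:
H(c) = 2 + c
(-135 + H(-5))*I = (-135 + (2 - 5))*401 = (-135 - 3)*401 = -138*401 = -55338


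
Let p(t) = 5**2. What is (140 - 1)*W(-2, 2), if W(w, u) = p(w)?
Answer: 3475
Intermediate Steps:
p(t) = 25
W(w, u) = 25
(140 - 1)*W(-2, 2) = (140 - 1)*25 = 139*25 = 3475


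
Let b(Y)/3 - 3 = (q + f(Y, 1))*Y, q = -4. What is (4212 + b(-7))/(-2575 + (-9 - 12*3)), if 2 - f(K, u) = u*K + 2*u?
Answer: -2079/1310 ≈ -1.5870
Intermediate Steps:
f(K, u) = 2 - 2*u - K*u (f(K, u) = 2 - (u*K + 2*u) = 2 - (K*u + 2*u) = 2 - (2*u + K*u) = 2 + (-2*u - K*u) = 2 - 2*u - K*u)
b(Y) = 9 + 3*Y*(-4 - Y) (b(Y) = 9 + 3*((-4 + (2 - 2*1 - 1*Y*1))*Y) = 9 + 3*((-4 + (2 - 2 - Y))*Y) = 9 + 3*((-4 - Y)*Y) = 9 + 3*(Y*(-4 - Y)) = 9 + 3*Y*(-4 - Y))
(4212 + b(-7))/(-2575 + (-9 - 12*3)) = (4212 + (9 - 12*(-7) - 3*(-7)**2))/(-2575 + (-9 - 12*3)) = (4212 + (9 + 84 - 3*49))/(-2575 + (-9 - 36)) = (4212 + (9 + 84 - 147))/(-2575 - 45) = (4212 - 54)/(-2620) = 4158*(-1/2620) = -2079/1310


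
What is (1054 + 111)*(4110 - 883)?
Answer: 3759455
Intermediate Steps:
(1054 + 111)*(4110 - 883) = 1165*3227 = 3759455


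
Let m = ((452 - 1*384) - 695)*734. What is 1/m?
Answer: -1/460218 ≈ -2.1729e-6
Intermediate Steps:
m = -460218 (m = ((452 - 384) - 695)*734 = (68 - 695)*734 = -627*734 = -460218)
1/m = 1/(-460218) = -1/460218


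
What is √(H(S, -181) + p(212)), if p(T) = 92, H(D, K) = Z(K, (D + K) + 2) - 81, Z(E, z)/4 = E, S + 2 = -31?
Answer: I*√713 ≈ 26.702*I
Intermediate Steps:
S = -33 (S = -2 - 31 = -33)
Z(E, z) = 4*E
H(D, K) = -81 + 4*K (H(D, K) = 4*K - 81 = -81 + 4*K)
√(H(S, -181) + p(212)) = √((-81 + 4*(-181)) + 92) = √((-81 - 724) + 92) = √(-805 + 92) = √(-713) = I*√713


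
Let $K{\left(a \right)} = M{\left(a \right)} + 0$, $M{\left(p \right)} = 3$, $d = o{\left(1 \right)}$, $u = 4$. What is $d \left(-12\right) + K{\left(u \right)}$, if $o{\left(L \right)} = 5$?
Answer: $-57$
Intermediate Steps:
$d = 5$
$K{\left(a \right)} = 3$ ($K{\left(a \right)} = 3 + 0 = 3$)
$d \left(-12\right) + K{\left(u \right)} = 5 \left(-12\right) + 3 = -60 + 3 = -57$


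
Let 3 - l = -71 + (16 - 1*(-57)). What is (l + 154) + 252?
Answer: 407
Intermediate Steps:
l = 1 (l = 3 - (-71 + (16 - 1*(-57))) = 3 - (-71 + (16 + 57)) = 3 - (-71 + 73) = 3 - 1*2 = 3 - 2 = 1)
(l + 154) + 252 = (1 + 154) + 252 = 155 + 252 = 407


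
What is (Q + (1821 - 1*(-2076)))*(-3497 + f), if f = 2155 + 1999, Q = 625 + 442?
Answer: 3261348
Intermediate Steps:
Q = 1067
f = 4154
(Q + (1821 - 1*(-2076)))*(-3497 + f) = (1067 + (1821 - 1*(-2076)))*(-3497 + 4154) = (1067 + (1821 + 2076))*657 = (1067 + 3897)*657 = 4964*657 = 3261348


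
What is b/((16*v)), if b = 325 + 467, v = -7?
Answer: -99/14 ≈ -7.0714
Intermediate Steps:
b = 792
b/((16*v)) = 792/((16*(-7))) = 792/(-112) = 792*(-1/112) = -99/14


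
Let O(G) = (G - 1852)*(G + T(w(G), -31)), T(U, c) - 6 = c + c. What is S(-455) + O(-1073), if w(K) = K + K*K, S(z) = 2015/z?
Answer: 23116244/7 ≈ 3.3023e+6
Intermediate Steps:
w(K) = K + K²
T(U, c) = 6 + 2*c (T(U, c) = 6 + (c + c) = 6 + 2*c)
O(G) = (-1852 + G)*(-56 + G) (O(G) = (G - 1852)*(G + (6 + 2*(-31))) = (-1852 + G)*(G + (6 - 62)) = (-1852 + G)*(G - 56) = (-1852 + G)*(-56 + G))
S(-455) + O(-1073) = 2015/(-455) + (103712 + (-1073)² - 1908*(-1073)) = 2015*(-1/455) + (103712 + 1151329 + 2047284) = -31/7 + 3302325 = 23116244/7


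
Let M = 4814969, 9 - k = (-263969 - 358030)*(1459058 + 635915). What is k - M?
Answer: 1303066296067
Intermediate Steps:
k = 1303071111036 (k = 9 - (-263969 - 358030)*(1459058 + 635915) = 9 - (-621999)*2094973 = 9 - 1*(-1303071111027) = 9 + 1303071111027 = 1303071111036)
k - M = 1303071111036 - 1*4814969 = 1303071111036 - 4814969 = 1303066296067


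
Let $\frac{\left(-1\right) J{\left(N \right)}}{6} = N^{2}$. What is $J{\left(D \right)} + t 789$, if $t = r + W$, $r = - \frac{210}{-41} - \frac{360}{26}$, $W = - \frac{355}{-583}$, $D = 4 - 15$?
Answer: $- \frac{2215245429}{310739} \approx -7129.0$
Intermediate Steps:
$D = -11$
$J{\left(N \right)} = - 6 N^{2}$
$W = \frac{355}{583}$ ($W = \left(-355\right) \left(- \frac{1}{583}\right) = \frac{355}{583} \approx 0.60892$)
$r = - \frac{4650}{533}$ ($r = \left(-210\right) \left(- \frac{1}{41}\right) - \frac{180}{13} = \frac{210}{41} - \frac{180}{13} = - \frac{4650}{533} \approx -8.7242$)
$t = - \frac{2521735}{310739}$ ($t = - \frac{4650}{533} + \frac{355}{583} = - \frac{2521735}{310739} \approx -8.1153$)
$J{\left(D \right)} + t 789 = - 6 \left(-11\right)^{2} - \frac{1989648915}{310739} = \left(-6\right) 121 - \frac{1989648915}{310739} = -726 - \frac{1989648915}{310739} = - \frac{2215245429}{310739}$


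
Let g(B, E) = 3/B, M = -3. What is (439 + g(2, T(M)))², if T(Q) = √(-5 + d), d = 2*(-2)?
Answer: 776161/4 ≈ 1.9404e+5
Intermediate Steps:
d = -4
T(Q) = 3*I (T(Q) = √(-5 - 4) = √(-9) = 3*I)
(439 + g(2, T(M)))² = (439 + 3/2)² = (881/2)² = 776161/4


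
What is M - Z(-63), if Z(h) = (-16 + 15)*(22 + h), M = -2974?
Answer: -3015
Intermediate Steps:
Z(h) = -22 - h (Z(h) = -(22 + h) = -22 - h)
M - Z(-63) = -2974 - (-22 - 1*(-63)) = -2974 - (-22 + 63) = -2974 - 1*41 = -2974 - 41 = -3015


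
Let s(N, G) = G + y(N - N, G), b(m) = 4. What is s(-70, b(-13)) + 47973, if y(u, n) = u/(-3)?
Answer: 47977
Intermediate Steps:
y(u, n) = -u/3 (y(u, n) = u*(-⅓) = -u/3)
s(N, G) = G (s(N, G) = G - (N - N)/3 = G - ⅓*0 = G + 0 = G)
s(-70, b(-13)) + 47973 = 4 + 47973 = 47977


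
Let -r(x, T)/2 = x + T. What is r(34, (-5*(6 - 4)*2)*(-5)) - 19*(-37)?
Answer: 435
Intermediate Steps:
r(x, T) = -2*T - 2*x (r(x, T) = -2*(x + T) = -2*(T + x) = -2*T - 2*x)
r(34, (-5*(6 - 4)*2)*(-5)) - 19*(-37) = (-2*-5*(6 - 4)*2*(-5) - 2*34) - 19*(-37) = (-2*-5*2*2*(-5) - 68) + 703 = (-2*(-10*2)*(-5) - 68) + 703 = (-(-40)*(-5) - 68) + 703 = (-2*100 - 68) + 703 = (-200 - 68) + 703 = -268 + 703 = 435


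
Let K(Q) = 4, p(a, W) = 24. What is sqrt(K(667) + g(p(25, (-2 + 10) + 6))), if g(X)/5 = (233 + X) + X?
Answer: sqrt(1409) ≈ 37.537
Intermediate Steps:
g(X) = 1165 + 10*X (g(X) = 5*((233 + X) + X) = 5*(233 + 2*X) = 1165 + 10*X)
sqrt(K(667) + g(p(25, (-2 + 10) + 6))) = sqrt(4 + (1165 + 10*24)) = sqrt(4 + (1165 + 240)) = sqrt(4 + 1405) = sqrt(1409)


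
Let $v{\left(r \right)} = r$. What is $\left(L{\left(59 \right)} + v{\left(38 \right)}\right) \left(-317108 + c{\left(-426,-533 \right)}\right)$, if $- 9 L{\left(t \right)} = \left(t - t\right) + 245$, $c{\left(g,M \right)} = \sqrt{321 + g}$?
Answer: $- \frac{30759476}{9} + \frac{97 i \sqrt{105}}{9} \approx -3.4177 \cdot 10^{6} + 110.44 i$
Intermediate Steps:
$L{\left(t \right)} = - \frac{245}{9}$ ($L{\left(t \right)} = - \frac{\left(t - t\right) + 245}{9} = - \frac{0 + 245}{9} = \left(- \frac{1}{9}\right) 245 = - \frac{245}{9}$)
$\left(L{\left(59 \right)} + v{\left(38 \right)}\right) \left(-317108 + c{\left(-426,-533 \right)}\right) = \left(- \frac{245}{9} + 38\right) \left(-317108 + \sqrt{321 - 426}\right) = \frac{97 \left(-317108 + \sqrt{-105}\right)}{9} = \frac{97 \left(-317108 + i \sqrt{105}\right)}{9} = - \frac{30759476}{9} + \frac{97 i \sqrt{105}}{9}$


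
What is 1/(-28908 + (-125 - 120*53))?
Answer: -1/35393 ≈ -2.8254e-5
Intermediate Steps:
1/(-28908 + (-125 - 120*53)) = 1/(-28908 + (-125 - 6360)) = 1/(-28908 - 6485) = 1/(-35393) = -1/35393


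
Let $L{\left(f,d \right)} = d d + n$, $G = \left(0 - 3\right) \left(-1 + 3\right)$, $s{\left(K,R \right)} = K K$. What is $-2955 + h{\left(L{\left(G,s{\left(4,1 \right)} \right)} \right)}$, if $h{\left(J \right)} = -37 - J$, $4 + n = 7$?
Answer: $-3251$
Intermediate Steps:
$n = 3$ ($n = -4 + 7 = 3$)
$s{\left(K,R \right)} = K^{2}$
$G = -6$ ($G = \left(-3\right) 2 = -6$)
$L{\left(f,d \right)} = 3 + d^{2}$ ($L{\left(f,d \right)} = d d + 3 = d^{2} + 3 = 3 + d^{2}$)
$-2955 + h{\left(L{\left(G,s{\left(4,1 \right)} \right)} \right)} = -2955 - \left(40 + \left(4^{2}\right)^{2}\right) = -2955 - 296 = -3251$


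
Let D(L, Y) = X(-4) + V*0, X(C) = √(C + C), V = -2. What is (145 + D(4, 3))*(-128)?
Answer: -18560 - 256*I*√2 ≈ -18560.0 - 362.04*I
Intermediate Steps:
X(C) = √2*√C (X(C) = √(2*C) = √2*√C)
D(L, Y) = 2*I*√2 (D(L, Y) = √2*√(-4) - 2*0 = √2*(2*I) + 0 = 2*I*√2 + 0 = 2*I*√2)
(145 + D(4, 3))*(-128) = (145 + 2*I*√2)*(-128) = -18560 - 256*I*√2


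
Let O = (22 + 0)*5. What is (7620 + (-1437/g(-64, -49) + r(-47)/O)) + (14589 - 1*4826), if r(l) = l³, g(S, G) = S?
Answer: 57944859/3520 ≈ 16462.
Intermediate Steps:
O = 110 (O = 22*5 = 110)
(7620 + (-1437/g(-64, -49) + r(-47)/O)) + (14589 - 1*4826) = (7620 + (-1437/(-64) + (-47)³/110)) + (14589 - 1*4826) = (7620 + (-1437*(-1/64) - 103823*1/110)) + (14589 - 4826) = (7620 + (1437/64 - 103823/110)) + 9763 = (7620 - 3243301/3520) + 9763 = 23579099/3520 + 9763 = 57944859/3520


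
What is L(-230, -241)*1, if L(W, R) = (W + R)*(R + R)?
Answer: 227022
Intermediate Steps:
L(W, R) = 2*R*(R + W) (L(W, R) = (R + W)*(2*R) = 2*R*(R + W))
L(-230, -241)*1 = (2*(-241)*(-241 - 230))*1 = (2*(-241)*(-471))*1 = 227022*1 = 227022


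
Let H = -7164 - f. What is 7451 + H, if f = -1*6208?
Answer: 6495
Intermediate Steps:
f = -6208
H = -956 (H = -7164 - 1*(-6208) = -7164 + 6208 = -956)
7451 + H = 7451 - 956 = 6495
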